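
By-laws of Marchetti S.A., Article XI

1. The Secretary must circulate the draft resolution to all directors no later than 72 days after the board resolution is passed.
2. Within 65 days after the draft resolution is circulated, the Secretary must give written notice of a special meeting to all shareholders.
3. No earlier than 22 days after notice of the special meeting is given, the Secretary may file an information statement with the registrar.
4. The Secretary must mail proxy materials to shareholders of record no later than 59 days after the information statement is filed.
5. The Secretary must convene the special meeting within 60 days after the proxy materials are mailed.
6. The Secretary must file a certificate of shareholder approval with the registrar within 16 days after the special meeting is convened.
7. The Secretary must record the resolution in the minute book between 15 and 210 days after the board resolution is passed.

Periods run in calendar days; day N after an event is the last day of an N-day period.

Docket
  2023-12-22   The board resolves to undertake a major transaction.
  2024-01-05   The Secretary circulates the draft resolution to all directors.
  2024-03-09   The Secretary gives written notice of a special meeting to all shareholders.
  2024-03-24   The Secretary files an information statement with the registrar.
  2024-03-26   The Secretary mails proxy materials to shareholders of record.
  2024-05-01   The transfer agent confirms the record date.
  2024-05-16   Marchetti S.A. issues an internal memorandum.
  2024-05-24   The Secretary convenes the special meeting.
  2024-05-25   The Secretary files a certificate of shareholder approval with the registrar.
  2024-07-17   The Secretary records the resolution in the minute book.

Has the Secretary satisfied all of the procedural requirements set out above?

Step 1 — counting 72 days from 2023-12-22 (when the board resolution is passed) gives a deadline of 2024-03-03; completed 2024-01-05, before the deadline.
Step 2 — counting 65 days from 2024-01-05 (when the draft resolution is circulated) gives a deadline of 2024-03-10; done 2024-03-09 — timely.
Step 3 — must wait 22 days from 2024-03-09 (when notice of the special meeting is given), so not before 2024-03-31; done 2024-03-24 — 7 days too early.
No need to go further; step 3 was not satisfied.

No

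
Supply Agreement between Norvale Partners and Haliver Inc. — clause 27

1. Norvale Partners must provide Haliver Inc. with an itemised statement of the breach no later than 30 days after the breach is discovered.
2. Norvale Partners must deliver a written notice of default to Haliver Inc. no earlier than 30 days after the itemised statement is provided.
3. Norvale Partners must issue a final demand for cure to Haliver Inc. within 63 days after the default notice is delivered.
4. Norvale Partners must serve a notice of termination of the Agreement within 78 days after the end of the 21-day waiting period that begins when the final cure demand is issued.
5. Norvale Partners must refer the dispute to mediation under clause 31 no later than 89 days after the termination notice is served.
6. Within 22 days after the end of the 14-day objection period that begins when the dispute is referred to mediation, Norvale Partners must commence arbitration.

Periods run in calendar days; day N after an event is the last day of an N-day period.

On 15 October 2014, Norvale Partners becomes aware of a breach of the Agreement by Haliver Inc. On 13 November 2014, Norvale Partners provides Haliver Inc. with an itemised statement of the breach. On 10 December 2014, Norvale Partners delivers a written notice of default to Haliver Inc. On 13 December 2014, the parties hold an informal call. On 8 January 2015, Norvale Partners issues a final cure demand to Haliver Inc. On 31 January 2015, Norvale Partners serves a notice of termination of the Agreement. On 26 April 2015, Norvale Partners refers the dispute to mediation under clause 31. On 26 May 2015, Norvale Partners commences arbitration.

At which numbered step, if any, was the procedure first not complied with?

Step 1 — counting 30 days from 15 October 2014 (when the breach is discovered) gives a deadline of 14 November 2014; done 13 November 2014 — timely.
Step 2 — must wait 30 days from 13 November 2014 (when the itemised statement is provided), so not before 13 December 2014; done 10 December 2014 — 3 days too early.

Step 2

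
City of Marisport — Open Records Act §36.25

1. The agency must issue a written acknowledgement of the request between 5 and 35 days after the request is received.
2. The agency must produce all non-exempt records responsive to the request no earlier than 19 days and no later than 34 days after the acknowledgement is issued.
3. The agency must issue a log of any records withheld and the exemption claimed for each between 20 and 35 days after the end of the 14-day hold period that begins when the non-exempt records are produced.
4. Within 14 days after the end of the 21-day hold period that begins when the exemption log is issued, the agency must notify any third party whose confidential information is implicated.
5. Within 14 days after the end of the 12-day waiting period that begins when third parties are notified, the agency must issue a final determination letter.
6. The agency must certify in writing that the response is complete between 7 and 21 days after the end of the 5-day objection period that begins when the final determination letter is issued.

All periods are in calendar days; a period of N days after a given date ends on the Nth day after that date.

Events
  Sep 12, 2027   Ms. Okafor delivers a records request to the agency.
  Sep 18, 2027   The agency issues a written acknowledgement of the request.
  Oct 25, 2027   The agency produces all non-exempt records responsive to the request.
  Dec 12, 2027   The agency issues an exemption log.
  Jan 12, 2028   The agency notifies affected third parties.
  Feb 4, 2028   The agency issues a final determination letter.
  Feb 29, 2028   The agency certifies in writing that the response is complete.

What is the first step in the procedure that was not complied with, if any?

Step 2

Step 1: the window is 5–35 days after Sep 12, 2027 (when the request is received), so Sep 17, 2027 through Oct 17, 2027; done Sep 18, 2027, which is between those dates.
Step 2: the window is 19–34 days after Sep 18, 2027 (when the acknowledgement is issued), so Oct 7, 2027 through Oct 22, 2027; done Oct 25, 2027 — 3 days after the window closed.
That is the first point of non-compliance.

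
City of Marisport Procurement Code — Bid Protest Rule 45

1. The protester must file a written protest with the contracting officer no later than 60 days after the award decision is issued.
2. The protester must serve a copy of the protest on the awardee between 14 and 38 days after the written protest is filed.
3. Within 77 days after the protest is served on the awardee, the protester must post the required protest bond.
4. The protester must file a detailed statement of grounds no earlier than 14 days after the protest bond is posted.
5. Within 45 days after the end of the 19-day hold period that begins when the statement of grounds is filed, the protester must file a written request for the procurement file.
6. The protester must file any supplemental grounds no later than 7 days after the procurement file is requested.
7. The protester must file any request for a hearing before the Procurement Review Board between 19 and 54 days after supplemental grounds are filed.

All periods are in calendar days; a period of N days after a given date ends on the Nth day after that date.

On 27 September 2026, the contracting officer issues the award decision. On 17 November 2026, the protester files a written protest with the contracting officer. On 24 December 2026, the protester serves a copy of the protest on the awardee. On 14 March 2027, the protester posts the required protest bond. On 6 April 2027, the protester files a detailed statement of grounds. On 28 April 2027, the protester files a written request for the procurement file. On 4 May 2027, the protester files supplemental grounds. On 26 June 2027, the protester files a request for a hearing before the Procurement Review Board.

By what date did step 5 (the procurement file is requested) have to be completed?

9 June 2027

The statement of grounds is filed on 6 April 2027; the 19-day hold period therefore ends 25 April 2027, and step 5 runs from that date. 45 days after 25 April 2027 is 9 June 2027.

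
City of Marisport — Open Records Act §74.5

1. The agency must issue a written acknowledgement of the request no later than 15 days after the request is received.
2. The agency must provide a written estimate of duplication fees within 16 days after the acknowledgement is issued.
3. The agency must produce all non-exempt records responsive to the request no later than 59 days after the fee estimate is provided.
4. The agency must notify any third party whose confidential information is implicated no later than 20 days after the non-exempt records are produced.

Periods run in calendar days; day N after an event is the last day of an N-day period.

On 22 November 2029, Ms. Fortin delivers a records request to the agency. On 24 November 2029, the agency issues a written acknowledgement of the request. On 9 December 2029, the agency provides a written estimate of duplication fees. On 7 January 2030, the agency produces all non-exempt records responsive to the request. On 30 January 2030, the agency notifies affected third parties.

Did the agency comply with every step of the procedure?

No

Step 1 — counting 15 days from 22 November 2029 (when the request is received) gives a deadline of 7 December 2029; completed 24 November 2029, before the deadline.
Step 2 — counting 16 days from 24 November 2029 (when the acknowledgement is issued) gives a deadline of 10 December 2029; done 9 December 2029 — timely.
Step 3 — counting 59 days from 9 December 2029 (when the fee estimate is provided) gives a deadline of 6 February 2030; done 7 January 2030 — timely.
Step 4 — counting 20 days from 7 January 2030 (when the non-exempt records are produced) gives a deadline of 27 January 2030; not done until 30 January 2030, 3 days after the deadline.
Later steps need not be reached.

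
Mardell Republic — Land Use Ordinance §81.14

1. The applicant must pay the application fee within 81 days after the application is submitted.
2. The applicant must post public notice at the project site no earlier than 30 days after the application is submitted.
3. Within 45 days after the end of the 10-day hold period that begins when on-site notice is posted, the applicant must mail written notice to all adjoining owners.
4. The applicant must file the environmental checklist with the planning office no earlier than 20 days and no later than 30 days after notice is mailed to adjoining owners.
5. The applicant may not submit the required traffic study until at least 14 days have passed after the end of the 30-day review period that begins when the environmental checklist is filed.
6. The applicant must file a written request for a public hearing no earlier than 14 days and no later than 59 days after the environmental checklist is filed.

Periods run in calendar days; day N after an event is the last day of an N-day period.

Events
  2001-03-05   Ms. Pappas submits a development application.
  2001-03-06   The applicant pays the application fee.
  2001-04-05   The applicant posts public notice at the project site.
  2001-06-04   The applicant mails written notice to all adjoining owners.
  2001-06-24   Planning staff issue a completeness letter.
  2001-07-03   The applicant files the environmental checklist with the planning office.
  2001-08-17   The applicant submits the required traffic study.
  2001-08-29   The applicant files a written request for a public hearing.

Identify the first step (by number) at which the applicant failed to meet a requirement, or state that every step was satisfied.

Step 3

Step 1: 81 days after 2001-03-05 (when the application is submitted) is 2001-05-25; 2001-03-06 is within that limit.
Step 2: the earliest permitted date is 30 days after 2001-03-05 (when the application is submitted), i.e. 2001-04-04; 2001-04-05 is on or after that date.
Step 3: 45 days after 2001-04-15 (end of the 10-day hold period, which began when on-site notice is posted on 2001-04-05) is 2001-05-30; done 2001-06-04 — 5 days late.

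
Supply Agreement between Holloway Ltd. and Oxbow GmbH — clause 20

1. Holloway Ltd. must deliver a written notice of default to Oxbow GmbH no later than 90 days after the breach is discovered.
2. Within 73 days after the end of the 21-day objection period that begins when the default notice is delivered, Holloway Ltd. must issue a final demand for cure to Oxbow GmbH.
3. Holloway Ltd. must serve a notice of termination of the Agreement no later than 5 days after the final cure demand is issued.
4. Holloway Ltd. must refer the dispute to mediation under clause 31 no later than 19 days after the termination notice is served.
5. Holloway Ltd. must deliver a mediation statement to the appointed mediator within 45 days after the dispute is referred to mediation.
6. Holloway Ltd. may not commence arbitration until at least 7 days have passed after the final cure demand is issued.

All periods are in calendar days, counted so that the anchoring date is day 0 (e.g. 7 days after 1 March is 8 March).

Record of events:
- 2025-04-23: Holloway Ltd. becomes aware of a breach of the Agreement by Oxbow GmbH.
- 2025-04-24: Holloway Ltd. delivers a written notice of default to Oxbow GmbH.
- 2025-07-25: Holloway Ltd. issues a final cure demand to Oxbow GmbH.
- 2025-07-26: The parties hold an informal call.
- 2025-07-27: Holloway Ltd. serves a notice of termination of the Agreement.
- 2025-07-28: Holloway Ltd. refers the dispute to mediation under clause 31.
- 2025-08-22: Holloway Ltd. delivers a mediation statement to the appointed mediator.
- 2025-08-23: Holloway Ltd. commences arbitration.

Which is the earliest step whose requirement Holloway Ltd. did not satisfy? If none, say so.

Step 1: 90 days after 2025-04-23 (when the breach is discovered) is 2025-07-22; completed 2025-04-24, before the deadline.
Step 2: 73 days after 2025-05-15 (end of the 21-day objection period, which began when the default notice is delivered on 2025-04-24) is 2025-07-27; completed 2025-07-25, before the deadline.
Step 3: 5 days after 2025-07-25 (when the final cure demand is issued) is 2025-07-30; done 2025-07-27 — timely.
Step 4: 19 days after 2025-07-27 (when the termination notice is served) is 2025-08-15; 2025-07-28 is within that limit.
Step 5: 45 days after 2025-07-28 (when the dispute is referred to mediation) is 2025-09-11; done 2025-08-22 — timely.
Step 6: the earliest permitted date is 7 days after 2025-07-25 (when the final cure demand is issued), i.e. 2025-08-01; 2025-08-23 is on or after that date.

None — every step was satisfied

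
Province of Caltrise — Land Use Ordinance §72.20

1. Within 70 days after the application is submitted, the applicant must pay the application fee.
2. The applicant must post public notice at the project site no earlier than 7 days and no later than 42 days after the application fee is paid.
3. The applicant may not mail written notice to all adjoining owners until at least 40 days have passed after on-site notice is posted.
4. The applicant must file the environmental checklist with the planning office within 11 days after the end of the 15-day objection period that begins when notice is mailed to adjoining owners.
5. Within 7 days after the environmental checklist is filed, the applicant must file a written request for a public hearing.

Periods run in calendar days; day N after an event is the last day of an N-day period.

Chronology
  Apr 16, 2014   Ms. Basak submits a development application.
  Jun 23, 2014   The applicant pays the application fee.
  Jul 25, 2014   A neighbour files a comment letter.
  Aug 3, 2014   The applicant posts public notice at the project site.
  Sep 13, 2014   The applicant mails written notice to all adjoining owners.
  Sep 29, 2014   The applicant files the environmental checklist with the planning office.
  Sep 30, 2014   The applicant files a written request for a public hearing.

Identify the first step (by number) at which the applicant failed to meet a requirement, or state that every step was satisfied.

None — every step was satisfied

Step 1 — counting 70 days from Apr 16, 2014 (when the application is submitted) gives a deadline of Jun 25, 2014; done Jun 23, 2014 — timely.
Step 2 — 7 and 42 days from Jun 23, 2014 (when the application fee is paid) are Jun 30, 2014 and Aug 4, 2014 respectively; done Aug 3, 2014, which is between those dates.
Step 3 — must wait 40 days from Aug 3, 2014 (when on-site notice is posted), so not before Sep 12, 2014; done Sep 13, 2014, after the minimum wait.
Step 4 — counting 11 days from Sep 28, 2014 (end of the 15-day objection period, which began when notice is mailed to adjoining owners on Sep 13, 2014) gives a deadline of Oct 9, 2014; completed Sep 29, 2014, before the deadline.
Step 5 — counting 7 days from Sep 29, 2014 (when the environmental checklist is filed) gives a deadline of Oct 6, 2014; Sep 30, 2014 is within that limit.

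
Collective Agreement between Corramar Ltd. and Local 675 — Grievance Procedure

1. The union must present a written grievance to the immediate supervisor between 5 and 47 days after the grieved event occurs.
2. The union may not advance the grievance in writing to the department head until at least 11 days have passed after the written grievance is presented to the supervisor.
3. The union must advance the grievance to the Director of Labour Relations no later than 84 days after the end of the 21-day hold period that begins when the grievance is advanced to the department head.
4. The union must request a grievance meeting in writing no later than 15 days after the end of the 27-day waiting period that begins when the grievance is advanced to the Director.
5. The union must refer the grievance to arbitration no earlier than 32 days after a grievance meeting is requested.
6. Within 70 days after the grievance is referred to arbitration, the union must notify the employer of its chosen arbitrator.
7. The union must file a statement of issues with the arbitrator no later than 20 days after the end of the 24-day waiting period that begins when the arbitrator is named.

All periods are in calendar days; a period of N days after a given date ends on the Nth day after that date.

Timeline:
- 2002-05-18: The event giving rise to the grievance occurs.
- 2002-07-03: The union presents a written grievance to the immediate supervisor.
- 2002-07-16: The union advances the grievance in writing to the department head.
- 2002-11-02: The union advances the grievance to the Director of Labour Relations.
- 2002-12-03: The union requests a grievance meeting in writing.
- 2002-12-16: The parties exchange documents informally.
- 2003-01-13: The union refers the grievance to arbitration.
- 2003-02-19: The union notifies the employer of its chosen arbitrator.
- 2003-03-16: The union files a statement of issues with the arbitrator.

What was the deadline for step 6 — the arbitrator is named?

Step 6 runs from 2003-01-13, when the grievance is referred to arbitration. 70 days after 2003-01-13 is 2003-03-24.

2003-03-24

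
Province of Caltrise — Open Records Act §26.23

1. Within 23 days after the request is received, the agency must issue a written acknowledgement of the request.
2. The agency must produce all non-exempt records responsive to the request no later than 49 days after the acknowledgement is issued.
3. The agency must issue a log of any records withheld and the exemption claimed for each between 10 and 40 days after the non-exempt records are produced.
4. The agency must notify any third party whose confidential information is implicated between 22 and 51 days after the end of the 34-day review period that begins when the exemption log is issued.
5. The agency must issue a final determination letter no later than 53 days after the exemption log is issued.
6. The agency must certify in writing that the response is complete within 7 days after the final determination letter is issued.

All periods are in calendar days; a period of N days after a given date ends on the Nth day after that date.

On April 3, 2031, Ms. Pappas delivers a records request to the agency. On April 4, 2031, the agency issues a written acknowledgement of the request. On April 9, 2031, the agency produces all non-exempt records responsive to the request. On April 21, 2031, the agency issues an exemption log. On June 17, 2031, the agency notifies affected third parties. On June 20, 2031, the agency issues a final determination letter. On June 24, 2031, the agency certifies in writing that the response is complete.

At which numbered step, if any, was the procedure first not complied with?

Step 1 — counting 23 days from April 3, 2031 (when the request is received) gives a deadline of April 26, 2031; done April 4, 2031 — timely.
Step 2 — counting 49 days from April 4, 2031 (when the acknowledgement is issued) gives a deadline of May 23, 2031; done April 9, 2031 — timely.
Step 3 — 10 and 40 days from April 9, 2031 (when the non-exempt records are produced) are April 19, 2031 and May 19, 2031 respectively; April 21, 2031 falls inside that range.
Step 4 — 22 and 51 days from May 25, 2031 (end of the 34-day review period, which began when the exemption log is issued on April 21, 2031) are June 16, 2031 and July 15, 2031 respectively; done June 17, 2031, which is between those dates.
Step 5 — counting 53 days from April 21, 2031 (when the exemption log is issued) gives a deadline of June 13, 2031; June 20, 2031 misses that deadline by 7 days.
No need to go further; step 5 was not satisfied.

Step 5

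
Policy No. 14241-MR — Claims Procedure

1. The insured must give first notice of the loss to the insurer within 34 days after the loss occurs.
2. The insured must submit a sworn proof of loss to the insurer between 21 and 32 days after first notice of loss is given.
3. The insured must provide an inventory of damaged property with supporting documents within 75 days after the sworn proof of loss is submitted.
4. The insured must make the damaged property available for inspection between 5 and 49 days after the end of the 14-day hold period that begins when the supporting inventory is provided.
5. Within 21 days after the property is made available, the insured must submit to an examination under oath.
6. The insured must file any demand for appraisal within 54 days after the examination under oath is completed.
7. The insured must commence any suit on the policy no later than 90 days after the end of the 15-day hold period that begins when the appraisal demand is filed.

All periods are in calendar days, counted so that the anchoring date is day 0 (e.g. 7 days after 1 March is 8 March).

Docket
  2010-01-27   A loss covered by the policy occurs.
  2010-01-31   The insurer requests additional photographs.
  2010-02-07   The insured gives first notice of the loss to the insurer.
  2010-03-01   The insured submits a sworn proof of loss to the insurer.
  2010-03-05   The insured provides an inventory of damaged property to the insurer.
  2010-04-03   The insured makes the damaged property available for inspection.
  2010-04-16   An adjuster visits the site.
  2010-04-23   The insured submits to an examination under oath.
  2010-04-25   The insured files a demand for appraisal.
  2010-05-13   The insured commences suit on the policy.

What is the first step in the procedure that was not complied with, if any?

(1) due by 2010-01-27 + 34 days = 2010-03-02; done 2010-02-07 — timely.
(2) the permitted window runs from 2010-02-07 + 21 = 2010-02-28 to 2010-02-07 + 32 = 2010-03-11; done 2010-03-01, which is between those dates.
(3) due by 2010-03-01 + 75 days = 2010-05-15; completed 2010-03-05, before the deadline.
(4) the permitted window runs from 2010-03-19 + 5 = 2010-03-24 to 2010-03-19 + 49 = 2010-05-07; done 2010-04-03, which is between those dates.
(5) due by 2010-04-03 + 21 days = 2010-04-24; done 2010-04-23 — timely.
(6) due by 2010-04-23 + 54 days = 2010-06-16; completed 2010-04-25, before the deadline.
(7) due by 2010-05-10 + 90 days = 2010-08-08; 2010-05-13 is within that limit.

None — every step was satisfied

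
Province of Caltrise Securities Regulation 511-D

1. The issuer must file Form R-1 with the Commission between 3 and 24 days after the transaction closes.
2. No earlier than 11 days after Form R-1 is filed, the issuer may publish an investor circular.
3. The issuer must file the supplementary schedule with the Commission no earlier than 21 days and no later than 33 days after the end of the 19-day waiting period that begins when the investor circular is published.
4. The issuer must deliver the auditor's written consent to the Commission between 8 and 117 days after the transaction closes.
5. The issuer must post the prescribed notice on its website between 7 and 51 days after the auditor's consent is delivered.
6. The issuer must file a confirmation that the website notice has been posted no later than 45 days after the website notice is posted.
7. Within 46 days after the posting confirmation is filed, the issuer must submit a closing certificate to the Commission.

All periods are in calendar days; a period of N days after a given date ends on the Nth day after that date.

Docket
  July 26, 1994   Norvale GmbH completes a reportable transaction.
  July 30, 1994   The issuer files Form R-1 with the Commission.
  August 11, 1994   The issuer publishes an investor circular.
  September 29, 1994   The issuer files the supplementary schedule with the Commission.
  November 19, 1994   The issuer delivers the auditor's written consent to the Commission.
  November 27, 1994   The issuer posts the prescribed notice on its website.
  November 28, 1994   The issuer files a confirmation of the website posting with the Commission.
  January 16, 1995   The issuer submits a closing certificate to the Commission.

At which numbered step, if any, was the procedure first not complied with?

Step 1 — 3 and 24 days from July 26, 1994 (when the transaction closes) are July 29, 1994 and August 19, 1994 respectively; done July 30, 1994 — within the window.
Step 2 — must wait 11 days from July 30, 1994 (when Form R-1 is filed), so not before August 10, 1994; done August 11, 1994 — permitted.
Step 3 — 21 and 33 days from August 30, 1994 (end of the 19-day waiting period, which began when the investor circular is published on August 11, 1994) are September 20, 1994 and October 2, 1994 respectively; done September 29, 1994, which is between those dates.
Step 4 — 8 and 117 days from July 26, 1994 (when the transaction closes) are August 3, 1994 and November 20, 1994 respectively; done November 19, 1994, which is between those dates.
Step 5 — 7 and 51 days from November 19, 1994 (when the auditor's consent is delivered) are November 26, 1994 and January 9, 1995 respectively; done November 27, 1994, which is between those dates.
Step 6 — counting 45 days from November 27, 1994 (when the website notice is posted) gives a deadline of January 11, 1995; completed November 28, 1994, before the deadline.
Step 7 — counting 46 days from November 28, 1994 (when the posting confirmation is filed) gives a deadline of January 13, 1995; done January 16, 1995 — 3 days late.

Step 7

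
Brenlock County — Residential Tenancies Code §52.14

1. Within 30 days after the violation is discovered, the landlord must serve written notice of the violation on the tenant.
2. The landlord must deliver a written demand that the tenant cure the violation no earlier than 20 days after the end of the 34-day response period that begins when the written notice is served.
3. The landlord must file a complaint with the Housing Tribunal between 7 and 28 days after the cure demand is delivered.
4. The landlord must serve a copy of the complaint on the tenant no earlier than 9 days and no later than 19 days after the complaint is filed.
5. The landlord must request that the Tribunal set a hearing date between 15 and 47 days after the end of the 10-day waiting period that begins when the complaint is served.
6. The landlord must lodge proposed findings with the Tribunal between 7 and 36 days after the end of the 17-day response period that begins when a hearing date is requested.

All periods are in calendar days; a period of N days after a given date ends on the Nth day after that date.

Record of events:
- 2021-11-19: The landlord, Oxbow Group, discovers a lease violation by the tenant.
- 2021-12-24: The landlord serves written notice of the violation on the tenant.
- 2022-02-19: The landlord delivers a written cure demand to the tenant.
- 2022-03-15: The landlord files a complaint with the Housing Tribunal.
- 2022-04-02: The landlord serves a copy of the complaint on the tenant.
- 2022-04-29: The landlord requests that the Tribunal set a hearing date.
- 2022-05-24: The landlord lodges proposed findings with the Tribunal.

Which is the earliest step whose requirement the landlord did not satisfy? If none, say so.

Step 1: 30 days after 2021-11-19 (when the violation is discovered) is 2021-12-19; 2021-12-24 misses that deadline by 5 days.

Step 1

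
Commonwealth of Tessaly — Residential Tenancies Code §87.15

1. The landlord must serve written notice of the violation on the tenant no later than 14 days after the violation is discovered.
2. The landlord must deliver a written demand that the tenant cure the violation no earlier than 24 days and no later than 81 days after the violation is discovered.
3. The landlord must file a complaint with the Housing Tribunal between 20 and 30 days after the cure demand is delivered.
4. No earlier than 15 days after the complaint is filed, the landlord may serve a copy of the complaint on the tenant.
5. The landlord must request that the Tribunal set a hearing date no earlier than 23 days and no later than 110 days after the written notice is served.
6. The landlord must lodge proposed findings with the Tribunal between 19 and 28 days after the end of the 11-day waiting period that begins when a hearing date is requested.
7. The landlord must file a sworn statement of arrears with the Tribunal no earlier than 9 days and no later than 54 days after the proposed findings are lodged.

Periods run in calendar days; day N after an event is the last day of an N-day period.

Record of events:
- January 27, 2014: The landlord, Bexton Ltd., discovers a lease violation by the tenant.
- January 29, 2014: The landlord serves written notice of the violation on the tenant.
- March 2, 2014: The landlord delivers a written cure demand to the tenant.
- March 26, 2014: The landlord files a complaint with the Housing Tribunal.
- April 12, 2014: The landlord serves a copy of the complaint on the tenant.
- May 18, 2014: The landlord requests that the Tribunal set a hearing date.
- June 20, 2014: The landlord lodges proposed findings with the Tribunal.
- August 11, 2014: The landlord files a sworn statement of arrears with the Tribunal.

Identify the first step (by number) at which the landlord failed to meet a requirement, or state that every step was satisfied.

Step 1 — counting 14 days from January 27, 2014 (when the violation is discovered) gives a deadline of February 10, 2014; January 29, 2014 is within that limit.
Step 2 — 24 and 81 days from January 27, 2014 (when the violation is discovered) are February 20, 2014 and April 18, 2014 respectively; done March 2, 2014 — within the window.
Step 3 — 20 and 30 days from March 2, 2014 (when the cure demand is delivered) are March 22, 2014 and April 1, 2014 respectively; done March 26, 2014 — within the window.
Step 4 — must wait 15 days from March 26, 2014 (when the complaint is filed), so not before April 10, 2014; done April 12, 2014, after the minimum wait.
Step 5 — 23 and 110 days from January 29, 2014 (when the written notice is served) are February 21, 2014 and May 19, 2014 respectively; May 18, 2014 falls inside that range.
Step 6 — 19 and 28 days from May 29, 2014 (end of the 11-day waiting period, which began when a hearing date is requested on May 18, 2014) are June 17, 2014 and June 26, 2014 respectively; June 20, 2014 falls inside that range.
Step 7 — 9 and 54 days from June 20, 2014 (when the proposed findings are lodged) are June 29, 2014 and August 13, 2014 respectively; August 11, 2014 falls inside that range.

None — every step was satisfied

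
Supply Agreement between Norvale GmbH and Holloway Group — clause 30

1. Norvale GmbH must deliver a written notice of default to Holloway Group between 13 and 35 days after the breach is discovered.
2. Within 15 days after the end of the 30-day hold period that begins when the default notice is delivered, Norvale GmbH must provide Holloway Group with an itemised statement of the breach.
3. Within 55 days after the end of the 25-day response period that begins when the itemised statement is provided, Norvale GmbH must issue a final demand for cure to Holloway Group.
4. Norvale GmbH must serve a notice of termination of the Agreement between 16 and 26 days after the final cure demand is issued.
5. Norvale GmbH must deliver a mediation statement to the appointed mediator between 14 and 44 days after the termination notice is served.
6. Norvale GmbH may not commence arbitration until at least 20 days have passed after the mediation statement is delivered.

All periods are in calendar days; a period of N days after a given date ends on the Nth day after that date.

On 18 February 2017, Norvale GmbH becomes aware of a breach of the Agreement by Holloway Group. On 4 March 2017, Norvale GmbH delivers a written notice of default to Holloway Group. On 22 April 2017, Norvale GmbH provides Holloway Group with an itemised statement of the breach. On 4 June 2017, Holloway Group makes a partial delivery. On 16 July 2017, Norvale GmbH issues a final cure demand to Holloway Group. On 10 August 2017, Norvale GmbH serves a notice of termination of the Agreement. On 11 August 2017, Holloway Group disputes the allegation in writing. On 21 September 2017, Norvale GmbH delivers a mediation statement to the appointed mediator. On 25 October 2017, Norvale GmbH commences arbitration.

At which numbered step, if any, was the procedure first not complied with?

Step 1: the window is 13–35 days after 18 February 2017 (when the breach is discovered), so 3 March 2017 through 25 March 2017; 4 March 2017 falls inside that range.
Step 2: 15 days after 3 April 2017 (end of the 30-day hold period, which began when the default notice is delivered on 4 March 2017) is 18 April 2017; 22 April 2017 misses that deadline by 4 days.
No need to go further; step 2 was not satisfied.

Step 2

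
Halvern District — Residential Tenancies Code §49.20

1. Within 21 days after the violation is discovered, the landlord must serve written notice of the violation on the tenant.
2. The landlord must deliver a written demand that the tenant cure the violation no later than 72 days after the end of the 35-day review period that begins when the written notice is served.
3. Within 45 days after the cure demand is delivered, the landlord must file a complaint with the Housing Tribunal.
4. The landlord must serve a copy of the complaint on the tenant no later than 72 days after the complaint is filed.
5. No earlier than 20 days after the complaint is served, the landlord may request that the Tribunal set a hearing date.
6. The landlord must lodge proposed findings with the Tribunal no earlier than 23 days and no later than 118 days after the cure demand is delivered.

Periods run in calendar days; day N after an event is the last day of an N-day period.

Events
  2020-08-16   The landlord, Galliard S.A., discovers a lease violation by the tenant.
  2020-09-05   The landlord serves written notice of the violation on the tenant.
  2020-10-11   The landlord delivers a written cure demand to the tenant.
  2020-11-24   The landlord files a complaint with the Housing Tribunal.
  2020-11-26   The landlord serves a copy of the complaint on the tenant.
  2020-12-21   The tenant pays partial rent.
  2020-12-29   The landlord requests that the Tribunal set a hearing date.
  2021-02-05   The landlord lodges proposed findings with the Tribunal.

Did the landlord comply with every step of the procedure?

Step 1: 21 days after 2020-08-16 (when the violation is discovered) is 2020-09-06; done 2020-09-05 — timely.
Step 2: 72 days after 2020-10-10 (end of the 35-day review period, which began when the written notice is served on 2020-09-05) is 2020-12-21; completed 2020-10-11, before the deadline.
Step 3: 45 days after 2020-10-11 (when the cure demand is delivered) is 2020-11-25; done 2020-11-24 — timely.
Step 4: 72 days after 2020-11-24 (when the complaint is filed) is 2021-02-04; done 2020-11-26 — timely.
Step 5: the earliest permitted date is 20 days after 2020-11-26 (when the complaint is served), i.e. 2020-12-16; done 2020-12-29 — permitted.
Step 6: the window is 23–118 days after 2020-10-11 (when the cure demand is delivered), so 2020-11-03 through 2021-02-06; done 2021-02-05 — within the window.

Yes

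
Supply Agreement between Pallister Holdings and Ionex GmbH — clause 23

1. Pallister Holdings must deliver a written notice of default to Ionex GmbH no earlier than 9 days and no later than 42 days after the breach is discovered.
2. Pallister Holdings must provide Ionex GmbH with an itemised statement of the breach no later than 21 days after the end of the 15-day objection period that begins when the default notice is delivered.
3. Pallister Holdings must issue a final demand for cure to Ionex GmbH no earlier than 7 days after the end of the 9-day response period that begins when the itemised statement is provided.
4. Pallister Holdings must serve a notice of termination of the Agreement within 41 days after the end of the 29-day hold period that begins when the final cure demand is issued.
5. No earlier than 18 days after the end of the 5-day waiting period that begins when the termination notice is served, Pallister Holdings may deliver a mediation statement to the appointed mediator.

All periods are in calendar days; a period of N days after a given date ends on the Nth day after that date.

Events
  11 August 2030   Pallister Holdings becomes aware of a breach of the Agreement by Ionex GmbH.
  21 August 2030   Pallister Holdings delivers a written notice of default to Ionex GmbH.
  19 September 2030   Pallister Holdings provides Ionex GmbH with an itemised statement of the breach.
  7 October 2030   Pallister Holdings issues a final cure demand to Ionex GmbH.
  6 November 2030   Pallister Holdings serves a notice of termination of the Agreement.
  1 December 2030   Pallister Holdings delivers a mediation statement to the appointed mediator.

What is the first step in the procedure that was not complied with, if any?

Step 1 — 9 and 42 days from 11 August 2030 (when the breach is discovered) are 20 August 2030 and 22 September 2030 respectively; done 21 August 2030 — within the window.
Step 2 — counting 21 days from 5 September 2030 (end of the 15-day objection period, which began when the default notice is delivered on 21 August 2030) gives a deadline of 26 September 2030; done 19 September 2030 — timely.
Step 3 — must wait 7 days from 28 September 2030 (end of the 9-day response period, which began when the itemised statement is provided on 19 September 2030), so not before 5 October 2030; done 7 October 2030, after the minimum wait.
Step 4 — counting 41 days from 5 November 2030 (end of the 29-day hold period, which began when the final cure demand is issued on 7 October 2030) gives a deadline of 16 December 2030; 6 November 2030 is within that limit.
Step 5 — must wait 18 days from 11 November 2030 (end of the 5-day waiting period, which began when the termination notice is served on 6 November 2030), so not before 29 November 2030; done 1 December 2030 — permitted.

None — every step was satisfied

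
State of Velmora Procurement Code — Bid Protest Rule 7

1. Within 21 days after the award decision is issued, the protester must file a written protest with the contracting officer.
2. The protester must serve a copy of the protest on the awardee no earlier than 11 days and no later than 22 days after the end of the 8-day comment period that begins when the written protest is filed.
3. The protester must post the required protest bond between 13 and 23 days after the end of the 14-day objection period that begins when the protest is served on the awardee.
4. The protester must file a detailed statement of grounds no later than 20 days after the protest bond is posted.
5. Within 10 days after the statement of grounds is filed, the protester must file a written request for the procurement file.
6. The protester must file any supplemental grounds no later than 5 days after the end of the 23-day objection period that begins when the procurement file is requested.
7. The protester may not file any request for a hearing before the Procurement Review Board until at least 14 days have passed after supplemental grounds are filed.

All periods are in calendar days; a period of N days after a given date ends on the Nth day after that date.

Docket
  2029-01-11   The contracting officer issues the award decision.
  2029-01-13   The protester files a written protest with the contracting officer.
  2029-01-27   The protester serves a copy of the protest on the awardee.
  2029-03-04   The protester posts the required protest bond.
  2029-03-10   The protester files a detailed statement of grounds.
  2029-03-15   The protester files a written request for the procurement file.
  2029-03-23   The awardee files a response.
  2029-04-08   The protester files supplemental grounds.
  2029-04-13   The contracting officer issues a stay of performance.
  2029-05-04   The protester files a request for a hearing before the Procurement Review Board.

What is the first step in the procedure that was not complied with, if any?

Step 2

Step 1: 21 days after 2029-01-11 (when the award decision is issued) is 2029-02-01; completed 2029-01-13, before the deadline.
Step 2: the window is 11–22 days after 2029-01-21 (end of the 8-day comment period, which began when the written protest is filed on 2029-01-13), so 2029-02-01 through 2029-02-12; done 2029-01-27 — 5 days before the window opened.
The procedure was therefore not followed at step 2.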